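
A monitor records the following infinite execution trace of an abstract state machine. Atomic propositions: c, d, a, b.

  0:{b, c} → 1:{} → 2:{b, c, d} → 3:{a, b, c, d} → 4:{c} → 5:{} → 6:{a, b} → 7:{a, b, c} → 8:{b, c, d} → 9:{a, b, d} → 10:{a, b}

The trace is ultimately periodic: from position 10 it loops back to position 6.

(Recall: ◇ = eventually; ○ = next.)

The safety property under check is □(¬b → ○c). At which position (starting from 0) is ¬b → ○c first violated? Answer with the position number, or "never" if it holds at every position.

4

Check ¬b → ○c at each position in order: 0 ✓, 1 ✓, 2 ✓, 3 ✓.
At position 4 the labels are {c} and the next position 5 has {}, so ¬b → ○c is false there. This is the first violation.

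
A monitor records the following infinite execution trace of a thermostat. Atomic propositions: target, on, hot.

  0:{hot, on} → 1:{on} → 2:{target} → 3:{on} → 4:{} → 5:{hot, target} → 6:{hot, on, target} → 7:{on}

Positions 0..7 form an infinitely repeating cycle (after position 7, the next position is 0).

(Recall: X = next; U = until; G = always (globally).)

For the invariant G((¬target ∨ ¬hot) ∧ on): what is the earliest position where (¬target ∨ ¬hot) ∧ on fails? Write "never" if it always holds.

2

Check (¬target ∨ ¬hot) ∧ on at each position in order: 0 ✓, 1 ✓.
At position 2 the labels are {target}, so (¬target ∨ ¬hot) ∧ on is false there. This is the first violation.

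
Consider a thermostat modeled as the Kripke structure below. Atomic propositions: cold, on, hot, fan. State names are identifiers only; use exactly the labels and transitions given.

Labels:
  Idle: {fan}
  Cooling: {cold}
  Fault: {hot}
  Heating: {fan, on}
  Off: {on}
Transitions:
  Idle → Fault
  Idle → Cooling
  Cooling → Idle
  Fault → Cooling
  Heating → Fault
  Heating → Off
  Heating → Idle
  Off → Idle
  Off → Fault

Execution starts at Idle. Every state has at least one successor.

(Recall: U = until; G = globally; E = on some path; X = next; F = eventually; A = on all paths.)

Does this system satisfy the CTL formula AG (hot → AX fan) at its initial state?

States satisfying hot → AX fan: {Idle, Cooling, Heating, Off}.
States satisfying AG (hot → AX fan): ∅.
Fault is reachable from Idle and violates hot → AX fan, so AG fails at Idle.
Idle ∉ Sat(AG (hot → AX fan)).

No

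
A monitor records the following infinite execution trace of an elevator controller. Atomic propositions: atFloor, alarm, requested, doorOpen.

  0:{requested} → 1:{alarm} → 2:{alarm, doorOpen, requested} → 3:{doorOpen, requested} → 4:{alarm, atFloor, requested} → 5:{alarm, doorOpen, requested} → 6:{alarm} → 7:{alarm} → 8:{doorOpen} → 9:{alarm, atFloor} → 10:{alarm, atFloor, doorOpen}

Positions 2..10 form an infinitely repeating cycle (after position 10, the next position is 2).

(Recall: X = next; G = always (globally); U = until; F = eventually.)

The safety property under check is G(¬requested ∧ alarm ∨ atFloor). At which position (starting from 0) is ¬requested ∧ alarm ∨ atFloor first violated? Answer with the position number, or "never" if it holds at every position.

0

At position 0 the labels are {requested}, so ¬requested ∧ alarm ∨ atFloor is false there. This is the first violation.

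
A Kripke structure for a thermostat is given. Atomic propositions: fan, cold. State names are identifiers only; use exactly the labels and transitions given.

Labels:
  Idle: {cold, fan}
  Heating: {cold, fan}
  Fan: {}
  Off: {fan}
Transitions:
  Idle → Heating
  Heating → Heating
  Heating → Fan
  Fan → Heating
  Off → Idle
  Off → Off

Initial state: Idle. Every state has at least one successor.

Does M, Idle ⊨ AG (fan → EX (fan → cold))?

States satisfying fan → EX (fan → cold): {Idle, Heating, Fan, Off}.
States satisfying AG (fan → EX (fan → cold)): {Idle, Heating, Fan, Off}.
Every state reachable from Idle satisfies fan → EX (fan → cold).
Idle ∈ Sat(AG (fan → EX (fan → cold))).

Yes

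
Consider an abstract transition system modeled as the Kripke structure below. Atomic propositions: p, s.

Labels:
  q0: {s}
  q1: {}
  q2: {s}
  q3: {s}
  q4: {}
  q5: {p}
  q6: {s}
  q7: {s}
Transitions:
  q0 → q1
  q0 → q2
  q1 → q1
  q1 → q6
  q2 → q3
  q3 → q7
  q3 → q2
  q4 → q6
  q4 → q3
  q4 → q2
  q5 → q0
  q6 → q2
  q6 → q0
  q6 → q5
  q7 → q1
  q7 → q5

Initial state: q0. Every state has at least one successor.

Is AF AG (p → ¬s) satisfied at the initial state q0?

Satisfied

States satisfying AG (p → ¬s): {q0, q1, q2, q3, q4, q5, q6, q7}.
States satisfying AF AG (p → ¬s): {q0, q1, q2, q3, q4, q5, q6, q7}.
q0 ∈ Sat(AF AG (p → ¬s)).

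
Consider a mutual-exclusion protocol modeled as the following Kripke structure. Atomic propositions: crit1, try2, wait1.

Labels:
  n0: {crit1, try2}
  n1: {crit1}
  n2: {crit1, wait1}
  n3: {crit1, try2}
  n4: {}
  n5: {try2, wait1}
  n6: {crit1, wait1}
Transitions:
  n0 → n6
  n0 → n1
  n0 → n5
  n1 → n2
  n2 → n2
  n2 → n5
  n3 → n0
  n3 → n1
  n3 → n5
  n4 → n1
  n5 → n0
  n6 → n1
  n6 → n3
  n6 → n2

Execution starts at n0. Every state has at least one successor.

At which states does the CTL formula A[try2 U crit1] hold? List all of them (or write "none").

States satisfying try2: {n0, n3, n5}.
States satisfying crit1: {n0, n1, n2, n3, n6}.
States satisfying A[try2 U crit1]: {n0, n1, n2, n3, n5, n6}.

{n0, n1, n2, n3, n5, n6}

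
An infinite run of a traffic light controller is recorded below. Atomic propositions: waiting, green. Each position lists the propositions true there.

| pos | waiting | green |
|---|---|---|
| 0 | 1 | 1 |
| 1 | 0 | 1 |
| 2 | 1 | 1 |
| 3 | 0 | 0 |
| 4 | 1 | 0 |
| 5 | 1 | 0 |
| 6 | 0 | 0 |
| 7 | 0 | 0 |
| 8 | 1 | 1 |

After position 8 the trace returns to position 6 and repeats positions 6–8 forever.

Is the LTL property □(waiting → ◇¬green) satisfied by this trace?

waiting → ◇¬green holds at every position 0..8, and those are all positions ever visited, so □(waiting → ◇¬green) holds.
Positions where waiting holds: 0, 2, 4, 5, 8.
Check ◇¬green at each: 0→ok, 2→ok, 4→ok, 5→ok, 8→ok.

Holds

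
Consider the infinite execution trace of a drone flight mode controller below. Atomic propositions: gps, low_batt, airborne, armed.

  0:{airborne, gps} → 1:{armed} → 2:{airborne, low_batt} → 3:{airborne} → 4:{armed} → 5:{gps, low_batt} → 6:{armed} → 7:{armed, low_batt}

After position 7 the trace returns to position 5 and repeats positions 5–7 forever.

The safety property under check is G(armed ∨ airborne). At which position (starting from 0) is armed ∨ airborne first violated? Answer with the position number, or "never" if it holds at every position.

Check armed ∨ airborne at each position in order: 0 ✓, 1 ✓, 2 ✓, 3 ✓, 4 ✓.
At position 5 the labels are {gps, low_batt}, so armed ∨ airborne is false there. This is the first violation.

5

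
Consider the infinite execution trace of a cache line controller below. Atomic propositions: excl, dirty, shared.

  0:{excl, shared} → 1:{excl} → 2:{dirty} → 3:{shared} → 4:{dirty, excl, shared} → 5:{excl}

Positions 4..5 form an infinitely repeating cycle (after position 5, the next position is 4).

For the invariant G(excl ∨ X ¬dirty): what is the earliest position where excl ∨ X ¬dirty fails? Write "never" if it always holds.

3

Check excl ∨ X ¬dirty at each position in order: 0 ✓, 1 ✓, 2 ✓.
At position 3 the labels are {shared} and the next position 4 has {dirty, excl, shared}, so excl ∨ X ¬dirty is false there. This is the first violation.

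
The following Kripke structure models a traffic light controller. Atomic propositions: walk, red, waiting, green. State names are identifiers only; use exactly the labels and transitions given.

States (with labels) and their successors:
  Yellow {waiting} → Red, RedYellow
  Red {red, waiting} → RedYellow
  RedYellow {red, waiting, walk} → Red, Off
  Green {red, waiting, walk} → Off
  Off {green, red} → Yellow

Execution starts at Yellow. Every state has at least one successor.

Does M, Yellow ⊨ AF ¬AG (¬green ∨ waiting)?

States satisfying ¬AG (¬green ∨ waiting): {Yellow, Red, RedYellow, Green, Off}.
States satisfying AF ¬AG (¬green ∨ waiting): {Yellow, Red, RedYellow, Green, Off}.
Yellow ∈ Sat(AF ¬AG (¬green ∨ waiting)).

Holds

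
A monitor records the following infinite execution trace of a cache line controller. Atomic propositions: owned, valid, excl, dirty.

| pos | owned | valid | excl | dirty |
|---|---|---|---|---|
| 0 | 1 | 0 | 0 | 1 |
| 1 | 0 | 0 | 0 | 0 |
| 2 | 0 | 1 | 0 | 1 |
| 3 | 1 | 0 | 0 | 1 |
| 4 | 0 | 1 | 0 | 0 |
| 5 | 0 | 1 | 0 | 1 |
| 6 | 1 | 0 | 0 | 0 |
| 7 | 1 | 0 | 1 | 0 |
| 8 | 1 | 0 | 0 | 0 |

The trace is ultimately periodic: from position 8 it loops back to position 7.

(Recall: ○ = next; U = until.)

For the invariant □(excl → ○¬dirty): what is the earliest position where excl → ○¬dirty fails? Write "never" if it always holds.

never

excl → ○¬dirty holds at every position 0..8, and those are all the positions the trace ever visits, so the invariant □(excl → ○¬dirty) is never violated.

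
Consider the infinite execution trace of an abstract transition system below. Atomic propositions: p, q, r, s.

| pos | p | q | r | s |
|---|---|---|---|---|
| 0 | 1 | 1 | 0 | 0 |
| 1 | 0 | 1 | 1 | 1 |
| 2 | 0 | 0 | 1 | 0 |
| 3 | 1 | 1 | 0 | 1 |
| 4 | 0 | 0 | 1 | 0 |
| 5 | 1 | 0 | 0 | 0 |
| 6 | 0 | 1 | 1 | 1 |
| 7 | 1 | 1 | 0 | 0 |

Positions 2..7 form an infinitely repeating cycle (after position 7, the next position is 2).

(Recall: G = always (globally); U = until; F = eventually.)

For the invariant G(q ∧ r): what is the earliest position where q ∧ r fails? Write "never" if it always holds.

At position 0 the labels are {p, q}, so q ∧ r is false there. This is the first violation.

0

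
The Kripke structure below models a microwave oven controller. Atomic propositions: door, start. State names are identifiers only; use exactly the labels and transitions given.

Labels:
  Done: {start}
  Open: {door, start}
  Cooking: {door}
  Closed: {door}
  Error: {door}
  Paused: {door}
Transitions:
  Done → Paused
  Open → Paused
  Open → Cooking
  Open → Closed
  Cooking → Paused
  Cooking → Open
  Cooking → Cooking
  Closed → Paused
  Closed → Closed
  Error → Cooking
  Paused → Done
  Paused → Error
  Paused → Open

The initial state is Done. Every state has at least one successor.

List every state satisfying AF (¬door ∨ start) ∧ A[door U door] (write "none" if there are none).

States satisfying ¬door ∨ start: {Done, Open}.
States satisfying AF (¬door ∨ start): {Done, Open}.
States satisfying door: {Open, Cooking, Closed, Error, Paused}.
States satisfying A[door U door]: {Open, Cooking, Closed, Error, Paused}.
States satisfying AF (¬door ∨ start) ∧ A[door U door]: {Open}.

{Open}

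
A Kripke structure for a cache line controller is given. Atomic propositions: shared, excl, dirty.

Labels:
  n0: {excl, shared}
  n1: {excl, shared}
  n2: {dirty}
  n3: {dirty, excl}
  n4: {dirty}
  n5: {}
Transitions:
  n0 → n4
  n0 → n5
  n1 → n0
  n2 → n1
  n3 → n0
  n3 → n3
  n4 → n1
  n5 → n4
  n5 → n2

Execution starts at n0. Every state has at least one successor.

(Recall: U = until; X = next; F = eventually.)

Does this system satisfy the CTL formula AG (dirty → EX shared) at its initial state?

Satisfied

States satisfying dirty → EX shared: {n0, n1, n2, n3, n4, n5}.
States satisfying AG (dirty → EX shared): {n0, n1, n2, n3, n4, n5}.
Every state reachable from n0 satisfies dirty → EX shared.
n0 ∈ Sat(AG (dirty → EX shared)).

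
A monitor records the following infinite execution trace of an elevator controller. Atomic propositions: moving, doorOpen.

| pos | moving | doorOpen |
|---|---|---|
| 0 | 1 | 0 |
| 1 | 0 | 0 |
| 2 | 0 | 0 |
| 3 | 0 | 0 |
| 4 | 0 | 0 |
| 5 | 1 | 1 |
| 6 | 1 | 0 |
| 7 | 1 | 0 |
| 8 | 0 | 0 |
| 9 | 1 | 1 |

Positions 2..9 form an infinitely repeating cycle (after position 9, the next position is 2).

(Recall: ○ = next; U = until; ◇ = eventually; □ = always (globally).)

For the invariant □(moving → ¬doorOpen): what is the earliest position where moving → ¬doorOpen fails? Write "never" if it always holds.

5

Check moving → ¬doorOpen at each position in order: 0 ✓, 1 ✓, 2 ✓, 3 ✓, 4 ✓.
At position 5 the labels are {doorOpen, moving}, so moving → ¬doorOpen is false there. This is the first violation.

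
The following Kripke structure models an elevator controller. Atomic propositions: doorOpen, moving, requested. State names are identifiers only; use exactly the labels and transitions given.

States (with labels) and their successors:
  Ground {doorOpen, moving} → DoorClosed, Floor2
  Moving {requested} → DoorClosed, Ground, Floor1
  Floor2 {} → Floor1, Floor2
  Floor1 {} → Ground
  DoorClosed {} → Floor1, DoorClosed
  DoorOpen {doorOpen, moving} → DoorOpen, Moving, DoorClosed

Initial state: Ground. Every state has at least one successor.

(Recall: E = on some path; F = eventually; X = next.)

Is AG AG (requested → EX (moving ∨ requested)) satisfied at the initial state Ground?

Holds

States satisfying AG (requested → EX (moving ∨ requested)): {Ground, Moving, Floor2, Floor1, DoorClosed, DoorOpen}.
States satisfying AG AG (requested → EX (moving ∨ requested)): {Ground, Moving, Floor2, Floor1, DoorClosed, DoorOpen}.
Every state reachable from Ground satisfies AG (requested → EX (moving ∨ requested)).
Ground ∈ Sat(AG AG (requested → EX (moving ∨ requested))).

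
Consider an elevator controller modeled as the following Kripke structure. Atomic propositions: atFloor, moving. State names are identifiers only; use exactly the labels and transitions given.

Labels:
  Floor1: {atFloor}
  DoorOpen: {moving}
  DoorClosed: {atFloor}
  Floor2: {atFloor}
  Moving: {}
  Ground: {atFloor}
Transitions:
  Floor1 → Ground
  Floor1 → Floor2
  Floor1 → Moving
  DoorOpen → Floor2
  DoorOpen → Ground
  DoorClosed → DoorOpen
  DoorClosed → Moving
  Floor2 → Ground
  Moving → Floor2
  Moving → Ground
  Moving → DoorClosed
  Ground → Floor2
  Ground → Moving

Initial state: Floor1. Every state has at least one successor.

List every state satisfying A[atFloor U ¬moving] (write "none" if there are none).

{Floor1, DoorClosed, Floor2, Moving, Ground}

States satisfying atFloor: {Floor1, DoorClosed, Floor2, Ground}.
States satisfying ¬moving: {Floor1, DoorClosed, Floor2, Moving, Ground}.
States satisfying A[atFloor U ¬moving]: {Floor1, DoorClosed, Floor2, Moving, Ground}.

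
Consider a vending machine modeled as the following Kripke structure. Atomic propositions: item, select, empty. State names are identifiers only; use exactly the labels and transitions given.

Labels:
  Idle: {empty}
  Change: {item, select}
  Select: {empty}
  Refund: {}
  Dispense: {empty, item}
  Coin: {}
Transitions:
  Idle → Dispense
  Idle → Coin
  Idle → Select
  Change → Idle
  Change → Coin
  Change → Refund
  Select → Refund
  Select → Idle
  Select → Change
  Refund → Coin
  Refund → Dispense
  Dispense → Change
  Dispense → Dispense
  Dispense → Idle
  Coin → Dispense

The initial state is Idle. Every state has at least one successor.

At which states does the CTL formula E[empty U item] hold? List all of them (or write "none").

{Idle, Change, Select, Dispense}

States satisfying empty: {Idle, Select, Dispense}.
States satisfying item: {Change, Dispense}.
States satisfying E[empty U item]: {Idle, Change, Select, Dispense}.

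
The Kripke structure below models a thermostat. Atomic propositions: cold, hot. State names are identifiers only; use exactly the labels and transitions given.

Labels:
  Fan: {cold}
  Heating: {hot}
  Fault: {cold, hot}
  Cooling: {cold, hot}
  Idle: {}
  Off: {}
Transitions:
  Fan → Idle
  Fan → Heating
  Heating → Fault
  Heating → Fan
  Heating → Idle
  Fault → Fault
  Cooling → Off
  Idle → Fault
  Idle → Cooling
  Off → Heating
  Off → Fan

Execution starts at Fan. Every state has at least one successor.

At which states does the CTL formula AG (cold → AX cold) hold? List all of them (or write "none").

States satisfying cold → AX cold: {Heating, Fault, Idle, Off}.
States satisfying AG (cold → AX cold): {Fault}.

{Fault}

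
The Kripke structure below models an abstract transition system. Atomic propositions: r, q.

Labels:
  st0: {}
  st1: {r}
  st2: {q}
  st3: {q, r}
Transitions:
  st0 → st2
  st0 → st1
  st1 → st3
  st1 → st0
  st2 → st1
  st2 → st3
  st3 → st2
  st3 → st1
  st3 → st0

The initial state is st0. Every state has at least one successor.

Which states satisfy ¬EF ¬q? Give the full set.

States satisfying ¬q: {st0, st1}.
States satisfying EF ¬q: {st0, st1, st2, st3}.
States satisfying ¬EF ¬q: ∅.

none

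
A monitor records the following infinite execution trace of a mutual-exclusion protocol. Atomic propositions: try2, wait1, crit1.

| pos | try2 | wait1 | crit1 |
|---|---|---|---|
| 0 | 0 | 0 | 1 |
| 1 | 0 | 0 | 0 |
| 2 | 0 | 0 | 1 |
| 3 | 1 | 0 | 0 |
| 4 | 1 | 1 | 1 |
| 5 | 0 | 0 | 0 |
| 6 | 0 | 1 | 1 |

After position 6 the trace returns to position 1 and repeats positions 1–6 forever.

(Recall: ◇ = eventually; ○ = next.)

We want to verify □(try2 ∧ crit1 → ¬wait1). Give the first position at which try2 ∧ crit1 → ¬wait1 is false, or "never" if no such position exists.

Check try2 ∧ crit1 → ¬wait1 at each position in order: 0 ✓, 1 ✓, 2 ✓, 3 ✓.
At position 4 the labels are {crit1, try2, wait1}, so try2 ∧ crit1 → ¬wait1 is false there. This is the first violation.

4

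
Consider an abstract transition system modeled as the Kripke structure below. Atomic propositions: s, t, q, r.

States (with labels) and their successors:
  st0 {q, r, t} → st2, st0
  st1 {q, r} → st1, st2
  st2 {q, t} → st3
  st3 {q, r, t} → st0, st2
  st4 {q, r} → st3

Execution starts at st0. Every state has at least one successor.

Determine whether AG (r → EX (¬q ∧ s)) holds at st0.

No

States satisfying r → EX (¬q ∧ s): {st2}.
States satisfying AG (r → EX (¬q ∧ s)): ∅.
st0 is reachable from st0 and violates r → EX (¬q ∧ s), so AG fails at st0.
st0 ∉ Sat(AG (r → EX (¬q ∧ s))).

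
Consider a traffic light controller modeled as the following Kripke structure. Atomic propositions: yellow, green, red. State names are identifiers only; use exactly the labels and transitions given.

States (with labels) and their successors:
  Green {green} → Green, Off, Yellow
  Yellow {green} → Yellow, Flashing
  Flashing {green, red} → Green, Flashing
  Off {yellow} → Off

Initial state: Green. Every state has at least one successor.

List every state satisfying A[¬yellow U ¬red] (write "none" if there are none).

{Green, Yellow, Off}

States satisfying ¬yellow: {Green, Yellow, Flashing}.
States satisfying ¬red: {Green, Yellow, Off}.
States satisfying A[¬yellow U ¬red]: {Green, Yellow, Off}.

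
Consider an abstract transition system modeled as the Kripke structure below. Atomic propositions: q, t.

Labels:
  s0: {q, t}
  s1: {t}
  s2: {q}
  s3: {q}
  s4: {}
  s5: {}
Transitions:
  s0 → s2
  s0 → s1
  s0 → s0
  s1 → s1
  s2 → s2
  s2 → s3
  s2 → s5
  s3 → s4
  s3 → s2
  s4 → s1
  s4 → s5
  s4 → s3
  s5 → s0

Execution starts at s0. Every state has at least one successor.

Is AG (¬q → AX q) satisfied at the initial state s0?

States satisfying ¬q → AX q: {s0, s2, s3, s5}.
States satisfying AG (¬q → AX q): ∅.
s1 is reachable from s0 and violates ¬q → AX q, so AG fails at s0.
s0 ∉ Sat(AG (¬q → AX q)).

Violated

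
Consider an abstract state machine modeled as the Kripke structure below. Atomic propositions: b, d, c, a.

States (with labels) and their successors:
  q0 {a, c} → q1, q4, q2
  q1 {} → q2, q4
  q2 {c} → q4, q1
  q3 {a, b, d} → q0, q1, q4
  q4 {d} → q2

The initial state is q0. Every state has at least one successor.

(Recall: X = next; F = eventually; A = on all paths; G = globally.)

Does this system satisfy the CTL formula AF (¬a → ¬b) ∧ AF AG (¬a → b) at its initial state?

States satisfying ¬a → ¬b: {q0, q1, q2, q3, q4}.
States satisfying AF (¬a → ¬b): {q0, q1, q2, q3, q4}.
States satisfying AG (¬a → b): ∅.
States satisfying AF AG (¬a → b): ∅.
States satisfying AF (¬a → ¬b) ∧ AF AG (¬a → b): ∅.
q0 ∉ Sat(AF (¬a → ¬b) ∧ AF AG (¬a → b)).

No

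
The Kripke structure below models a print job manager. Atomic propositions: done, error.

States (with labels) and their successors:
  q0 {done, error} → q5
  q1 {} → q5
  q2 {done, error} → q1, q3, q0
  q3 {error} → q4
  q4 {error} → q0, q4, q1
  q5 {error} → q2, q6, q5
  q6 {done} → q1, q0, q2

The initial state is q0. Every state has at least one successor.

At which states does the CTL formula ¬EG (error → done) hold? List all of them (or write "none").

States satisfying error → done: {q0, q1, q2, q6}.
States satisfying EG (error → done): ∅.
States satisfying ¬EG (error → done): {q0, q1, q2, q3, q4, q5, q6}.

{q0, q1, q2, q3, q4, q5, q6}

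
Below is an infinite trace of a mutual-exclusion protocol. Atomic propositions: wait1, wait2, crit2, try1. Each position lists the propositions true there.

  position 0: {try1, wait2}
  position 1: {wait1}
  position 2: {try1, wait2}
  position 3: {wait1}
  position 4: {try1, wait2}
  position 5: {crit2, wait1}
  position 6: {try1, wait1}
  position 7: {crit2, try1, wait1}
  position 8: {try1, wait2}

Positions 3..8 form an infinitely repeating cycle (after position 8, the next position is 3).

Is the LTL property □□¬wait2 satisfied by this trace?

□¬wait2 must hold at every position from 0 onward. It fails at position 0, so □□¬wait2 is false.

Does not hold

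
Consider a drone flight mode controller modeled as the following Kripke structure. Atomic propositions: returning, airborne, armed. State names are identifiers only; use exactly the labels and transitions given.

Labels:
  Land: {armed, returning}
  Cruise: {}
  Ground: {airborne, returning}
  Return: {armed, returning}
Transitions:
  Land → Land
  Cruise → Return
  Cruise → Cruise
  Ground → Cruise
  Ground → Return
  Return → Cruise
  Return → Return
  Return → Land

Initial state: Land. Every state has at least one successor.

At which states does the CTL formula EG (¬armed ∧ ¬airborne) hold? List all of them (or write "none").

{Cruise}

States satisfying ¬armed ∧ ¬airborne: {Cruise}.
States satisfying EG (¬armed ∧ ¬airborne): {Cruise}.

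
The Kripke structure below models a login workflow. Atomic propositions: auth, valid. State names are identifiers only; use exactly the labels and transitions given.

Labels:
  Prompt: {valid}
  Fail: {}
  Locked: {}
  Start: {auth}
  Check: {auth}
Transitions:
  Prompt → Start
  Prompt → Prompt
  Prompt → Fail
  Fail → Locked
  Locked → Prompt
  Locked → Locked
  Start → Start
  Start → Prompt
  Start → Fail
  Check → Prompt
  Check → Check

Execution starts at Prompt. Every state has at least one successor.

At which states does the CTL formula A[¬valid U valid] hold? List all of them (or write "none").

States satisfying ¬valid: {Fail, Locked, Start, Check}.
States satisfying valid: {Prompt}.
States satisfying A[¬valid U valid]: {Prompt}.

{Prompt}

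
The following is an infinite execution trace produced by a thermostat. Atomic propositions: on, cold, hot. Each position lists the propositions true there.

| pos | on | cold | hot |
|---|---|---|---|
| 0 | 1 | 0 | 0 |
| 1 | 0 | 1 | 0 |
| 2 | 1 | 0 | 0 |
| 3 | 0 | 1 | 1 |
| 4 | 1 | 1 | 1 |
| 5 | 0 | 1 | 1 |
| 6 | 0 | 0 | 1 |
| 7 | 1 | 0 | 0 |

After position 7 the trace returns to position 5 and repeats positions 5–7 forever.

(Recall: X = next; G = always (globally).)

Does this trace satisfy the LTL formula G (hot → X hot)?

hot → X hot must hold at every position from 0 onward. It fails at position 6, so G (hot → X hot) is false.
Positions where hot holds: 3, 4, 5, 6.
Check X hot at each: 3→ok, 4→ok, 5→ok, 6→fails.

Does not hold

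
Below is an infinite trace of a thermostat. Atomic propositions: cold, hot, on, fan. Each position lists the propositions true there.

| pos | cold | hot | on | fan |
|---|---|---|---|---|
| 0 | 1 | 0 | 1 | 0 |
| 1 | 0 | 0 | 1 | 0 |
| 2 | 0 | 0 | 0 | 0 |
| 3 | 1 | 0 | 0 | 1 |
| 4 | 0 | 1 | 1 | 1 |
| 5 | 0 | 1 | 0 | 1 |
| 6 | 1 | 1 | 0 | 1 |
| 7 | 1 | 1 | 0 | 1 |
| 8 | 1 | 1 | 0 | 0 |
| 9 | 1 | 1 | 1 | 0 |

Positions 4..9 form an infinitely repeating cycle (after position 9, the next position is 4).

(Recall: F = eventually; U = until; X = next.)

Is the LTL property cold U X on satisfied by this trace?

Yes

Walking from position 0: X on first holds at position 0, and cold holds at every earlier position along the way, so cold U X on holds.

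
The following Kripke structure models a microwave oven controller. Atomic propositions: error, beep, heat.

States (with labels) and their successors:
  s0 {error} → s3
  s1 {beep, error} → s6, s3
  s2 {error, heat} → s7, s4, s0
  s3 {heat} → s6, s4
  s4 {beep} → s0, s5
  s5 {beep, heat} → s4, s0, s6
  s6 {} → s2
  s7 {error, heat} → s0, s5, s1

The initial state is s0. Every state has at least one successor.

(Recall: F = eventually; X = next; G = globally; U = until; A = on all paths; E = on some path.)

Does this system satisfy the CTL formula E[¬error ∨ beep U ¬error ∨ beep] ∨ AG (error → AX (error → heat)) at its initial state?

States satisfying ¬error ∨ beep: {s1, s3, s4, s5, s6}.
States satisfying E[¬error ∨ beep U ¬error ∨ beep]: {s1, s3, s4, s5, s6}.
States satisfying error → AX (error → heat): {s0, s1, s3, s4, s5, s6}.
States satisfying AG (error → AX (error → heat)): ∅.
States satisfying E[¬error ∨ beep U ¬error ∨ beep] ∨ AG (error → AX (error → heat)): {s1, s3, s4, s5, s6}.
s0 ∉ Sat(E[¬error ∨ beep U ¬error ∨ beep] ∨ AG (error → AX (error → heat))).

Does not hold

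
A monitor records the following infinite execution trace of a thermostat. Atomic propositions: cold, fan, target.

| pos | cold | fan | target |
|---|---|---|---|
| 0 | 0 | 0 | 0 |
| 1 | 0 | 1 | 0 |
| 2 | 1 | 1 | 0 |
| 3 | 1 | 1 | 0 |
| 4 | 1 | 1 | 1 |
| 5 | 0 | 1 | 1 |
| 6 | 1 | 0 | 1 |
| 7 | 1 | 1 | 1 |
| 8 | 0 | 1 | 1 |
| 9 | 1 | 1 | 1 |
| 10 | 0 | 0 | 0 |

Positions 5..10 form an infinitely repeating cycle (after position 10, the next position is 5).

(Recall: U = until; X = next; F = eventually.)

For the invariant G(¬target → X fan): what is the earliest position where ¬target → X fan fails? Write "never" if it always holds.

¬target → X fan holds at every position 0..10, and those are all the positions the trace ever visits, so the invariant G(¬target → X fan) is never violated.

never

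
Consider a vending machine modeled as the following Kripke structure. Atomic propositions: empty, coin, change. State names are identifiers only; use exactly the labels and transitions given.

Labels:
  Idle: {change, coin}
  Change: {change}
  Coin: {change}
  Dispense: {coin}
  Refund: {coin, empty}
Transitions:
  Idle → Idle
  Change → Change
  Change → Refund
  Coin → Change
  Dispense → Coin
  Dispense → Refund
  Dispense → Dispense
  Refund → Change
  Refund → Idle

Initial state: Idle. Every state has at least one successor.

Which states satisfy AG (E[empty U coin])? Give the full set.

{Idle}

States satisfying E[empty U coin]: {Idle, Dispense, Refund}.
States satisfying AG (E[empty U coin]): {Idle}.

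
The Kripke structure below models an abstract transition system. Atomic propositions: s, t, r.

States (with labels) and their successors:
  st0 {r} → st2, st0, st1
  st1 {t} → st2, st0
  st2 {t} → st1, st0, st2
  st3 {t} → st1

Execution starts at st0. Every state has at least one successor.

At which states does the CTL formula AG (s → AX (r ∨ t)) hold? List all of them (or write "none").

{st0, st1, st2, st3}

States satisfying s → AX (r ∨ t): {st0, st1, st2, st3}.
States satisfying AG (s → AX (r ∨ t)): {st0, st1, st2, st3}.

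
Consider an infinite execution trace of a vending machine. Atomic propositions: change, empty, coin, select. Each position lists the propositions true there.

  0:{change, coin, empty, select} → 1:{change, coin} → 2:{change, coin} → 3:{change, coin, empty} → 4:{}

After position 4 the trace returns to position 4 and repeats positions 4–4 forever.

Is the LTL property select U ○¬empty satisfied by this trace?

Walking from position 0: ○¬empty first holds at position 0, and select holds at every earlier position along the way, so select U ○¬empty holds.

Holds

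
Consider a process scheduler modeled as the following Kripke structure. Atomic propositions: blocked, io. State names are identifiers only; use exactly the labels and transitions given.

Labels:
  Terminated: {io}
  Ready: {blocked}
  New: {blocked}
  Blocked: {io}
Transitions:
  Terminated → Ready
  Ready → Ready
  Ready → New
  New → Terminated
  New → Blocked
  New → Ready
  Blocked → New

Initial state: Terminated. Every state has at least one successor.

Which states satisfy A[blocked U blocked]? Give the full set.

{Ready, New}

States satisfying blocked: {Ready, New}.
States satisfying A[blocked U blocked]: {Ready, New}.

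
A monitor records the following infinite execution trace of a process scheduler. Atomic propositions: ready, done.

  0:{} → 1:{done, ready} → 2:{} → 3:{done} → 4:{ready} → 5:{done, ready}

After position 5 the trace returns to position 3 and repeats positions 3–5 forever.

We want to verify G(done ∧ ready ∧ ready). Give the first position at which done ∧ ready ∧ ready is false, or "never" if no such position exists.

0

At position 0 the labels are {}, so done ∧ ready ∧ ready is false there. This is the first violation.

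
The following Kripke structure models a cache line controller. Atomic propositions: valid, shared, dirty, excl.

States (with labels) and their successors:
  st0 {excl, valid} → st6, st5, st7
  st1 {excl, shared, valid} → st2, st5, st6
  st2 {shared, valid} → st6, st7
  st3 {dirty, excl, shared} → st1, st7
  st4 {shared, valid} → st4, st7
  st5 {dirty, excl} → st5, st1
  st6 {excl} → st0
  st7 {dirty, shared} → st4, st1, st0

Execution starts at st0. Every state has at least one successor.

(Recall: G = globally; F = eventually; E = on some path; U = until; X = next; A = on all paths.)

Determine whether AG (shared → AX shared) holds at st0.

States satisfying shared → AX shared: {st0, st3, st4, st5, st6}.
States satisfying AG (shared → AX shared): ∅.
st1 is reachable from st0 and violates shared → AX shared, so AG fails at st0.
st0 ∉ Sat(AG (shared → AX shared)).

Violated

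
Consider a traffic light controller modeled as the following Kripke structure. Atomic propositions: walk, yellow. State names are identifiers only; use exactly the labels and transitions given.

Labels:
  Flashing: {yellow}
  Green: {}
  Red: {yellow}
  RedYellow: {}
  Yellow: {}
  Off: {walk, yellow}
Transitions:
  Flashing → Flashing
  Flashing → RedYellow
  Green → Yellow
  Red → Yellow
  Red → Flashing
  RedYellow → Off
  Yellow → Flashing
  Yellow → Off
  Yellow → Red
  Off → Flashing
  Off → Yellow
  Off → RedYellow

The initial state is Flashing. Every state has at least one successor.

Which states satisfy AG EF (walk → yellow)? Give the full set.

{Flashing, Green, Red, RedYellow, Yellow, Off}

States satisfying EF (walk → yellow): {Flashing, Green, Red, RedYellow, Yellow, Off}.
States satisfying AG EF (walk → yellow): {Flashing, Green, Red, RedYellow, Yellow, Off}.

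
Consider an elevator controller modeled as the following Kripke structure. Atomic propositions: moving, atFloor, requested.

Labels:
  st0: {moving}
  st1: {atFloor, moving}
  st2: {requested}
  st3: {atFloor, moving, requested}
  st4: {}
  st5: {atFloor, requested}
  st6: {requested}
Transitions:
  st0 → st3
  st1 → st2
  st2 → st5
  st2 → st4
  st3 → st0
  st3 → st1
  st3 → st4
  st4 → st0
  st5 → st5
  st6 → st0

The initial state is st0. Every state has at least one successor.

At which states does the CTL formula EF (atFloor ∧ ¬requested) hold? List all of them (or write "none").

{st0, st1, st2, st3, st4, st6}

States satisfying atFloor ∧ ¬requested: {st1}.
States satisfying EF (atFloor ∧ ¬requested): {st0, st1, st2, st3, st4, st6}.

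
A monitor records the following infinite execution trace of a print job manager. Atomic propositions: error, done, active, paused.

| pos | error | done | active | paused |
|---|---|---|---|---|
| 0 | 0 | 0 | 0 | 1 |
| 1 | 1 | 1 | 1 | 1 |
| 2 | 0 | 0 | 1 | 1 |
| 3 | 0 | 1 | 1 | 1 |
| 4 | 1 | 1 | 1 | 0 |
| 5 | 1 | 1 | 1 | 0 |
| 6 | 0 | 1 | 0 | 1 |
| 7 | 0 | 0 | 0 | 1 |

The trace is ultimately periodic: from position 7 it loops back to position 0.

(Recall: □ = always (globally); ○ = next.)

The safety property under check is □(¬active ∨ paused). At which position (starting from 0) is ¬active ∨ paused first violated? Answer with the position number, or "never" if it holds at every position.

4

Check ¬active ∨ paused at each position in order: 0 ✓, 1 ✓, 2 ✓, 3 ✓.
At position 4 the labels are {active, done, error}, so ¬active ∨ paused is false there. This is the first violation.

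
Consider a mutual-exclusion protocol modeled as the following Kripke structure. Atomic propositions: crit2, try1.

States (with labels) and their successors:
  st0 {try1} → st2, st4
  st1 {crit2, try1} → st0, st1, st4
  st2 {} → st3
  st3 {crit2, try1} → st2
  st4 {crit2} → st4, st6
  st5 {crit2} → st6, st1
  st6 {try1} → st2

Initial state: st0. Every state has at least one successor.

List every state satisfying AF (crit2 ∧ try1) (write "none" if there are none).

{st1, st2, st3, st5, st6}

States satisfying crit2 ∧ try1: {st1, st3}.
States satisfying AF (crit2 ∧ try1): {st1, st2, st3, st5, st6}.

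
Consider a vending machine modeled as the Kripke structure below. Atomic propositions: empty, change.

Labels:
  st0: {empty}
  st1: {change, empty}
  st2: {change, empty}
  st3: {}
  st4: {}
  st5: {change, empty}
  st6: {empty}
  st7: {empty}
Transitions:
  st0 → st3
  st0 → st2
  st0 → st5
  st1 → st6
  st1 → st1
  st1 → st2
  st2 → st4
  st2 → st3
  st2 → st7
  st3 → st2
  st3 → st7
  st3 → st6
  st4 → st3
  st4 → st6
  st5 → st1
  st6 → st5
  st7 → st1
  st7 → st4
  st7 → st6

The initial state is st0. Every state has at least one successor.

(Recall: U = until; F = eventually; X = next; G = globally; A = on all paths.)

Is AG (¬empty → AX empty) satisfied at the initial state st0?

No

States satisfying ¬empty → AX empty: {st0, st1, st2, st3, st5, st6, st7}.
States satisfying AG (¬empty → AX empty): ∅.
st4 is reachable from st0 and violates ¬empty → AX empty, so AG fails at st0.
st0 ∉ Sat(AG (¬empty → AX empty)).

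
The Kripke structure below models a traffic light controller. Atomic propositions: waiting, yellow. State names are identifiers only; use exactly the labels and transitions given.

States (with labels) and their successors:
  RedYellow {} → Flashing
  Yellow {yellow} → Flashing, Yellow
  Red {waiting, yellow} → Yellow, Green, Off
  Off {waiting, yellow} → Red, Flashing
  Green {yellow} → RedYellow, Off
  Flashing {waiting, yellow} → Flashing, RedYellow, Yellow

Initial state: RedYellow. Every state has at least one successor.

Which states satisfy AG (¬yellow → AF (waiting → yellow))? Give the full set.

States satisfying ¬yellow → AF (waiting → yellow): {RedYellow, Yellow, Red, Off, Green, Flashing}.
States satisfying AG (¬yellow → AF (waiting → yellow)): {RedYellow, Yellow, Red, Off, Green, Flashing}.

{RedYellow, Yellow, Red, Off, Green, Flashing}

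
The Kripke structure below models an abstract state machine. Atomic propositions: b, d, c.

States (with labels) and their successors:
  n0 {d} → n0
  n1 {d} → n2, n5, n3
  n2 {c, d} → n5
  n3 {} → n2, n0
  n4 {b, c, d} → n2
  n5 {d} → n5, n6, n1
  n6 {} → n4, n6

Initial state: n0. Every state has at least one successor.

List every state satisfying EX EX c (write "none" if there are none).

{n1, n5, n6}

States satisfying EX c: {n1, n3, n4, n6}.
States satisfying EX EX c: {n1, n5, n6}.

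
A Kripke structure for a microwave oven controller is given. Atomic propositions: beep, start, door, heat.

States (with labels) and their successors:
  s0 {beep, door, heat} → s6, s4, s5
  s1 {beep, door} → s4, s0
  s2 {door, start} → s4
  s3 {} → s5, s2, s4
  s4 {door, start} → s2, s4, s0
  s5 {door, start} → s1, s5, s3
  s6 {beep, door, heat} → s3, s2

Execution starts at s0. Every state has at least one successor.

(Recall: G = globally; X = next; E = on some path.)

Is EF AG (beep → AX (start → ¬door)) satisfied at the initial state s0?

Violated

States satisfying AG (beep → AX (start → ¬door)): ∅.
States satisfying EF AG (beep → AX (start → ¬door)): ∅.
No suitable path/successor from s0 witnesses the formula.
s0 ∉ Sat(EF AG (beep → AX (start → ¬door))).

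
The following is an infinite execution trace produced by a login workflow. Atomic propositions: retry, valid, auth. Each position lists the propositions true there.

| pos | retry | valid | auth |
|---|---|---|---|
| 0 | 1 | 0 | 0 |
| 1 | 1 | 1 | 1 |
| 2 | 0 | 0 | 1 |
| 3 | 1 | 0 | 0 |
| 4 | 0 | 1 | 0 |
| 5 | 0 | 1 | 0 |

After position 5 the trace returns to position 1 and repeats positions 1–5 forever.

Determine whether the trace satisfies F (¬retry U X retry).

¬retry U X retry holds at position 0, which is reachable from 0, so F (¬retry U X retry) holds.

Holds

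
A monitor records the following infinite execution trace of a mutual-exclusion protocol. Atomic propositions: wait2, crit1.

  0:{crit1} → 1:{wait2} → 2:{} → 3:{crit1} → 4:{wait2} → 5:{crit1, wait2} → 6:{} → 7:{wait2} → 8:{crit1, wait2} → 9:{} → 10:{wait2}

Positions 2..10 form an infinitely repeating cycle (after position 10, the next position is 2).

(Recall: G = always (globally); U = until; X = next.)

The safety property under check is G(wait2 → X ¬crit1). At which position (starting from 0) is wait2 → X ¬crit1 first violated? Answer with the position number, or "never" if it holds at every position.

4

Check wait2 → X ¬crit1 at each position in order: 0 ✓, 1 ✓, 2 ✓, 3 ✓.
At position 4 the labels are {wait2} and the next position 5 has {crit1, wait2}, so wait2 → X ¬crit1 is false there. This is the first violation.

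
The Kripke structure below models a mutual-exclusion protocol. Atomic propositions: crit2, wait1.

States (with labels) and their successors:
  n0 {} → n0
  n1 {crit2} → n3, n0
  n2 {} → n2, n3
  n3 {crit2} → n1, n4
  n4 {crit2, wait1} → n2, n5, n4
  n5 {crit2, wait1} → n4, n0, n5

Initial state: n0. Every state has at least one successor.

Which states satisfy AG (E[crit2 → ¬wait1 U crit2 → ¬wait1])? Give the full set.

{n0}

States satisfying E[crit2 → ¬wait1 U crit2 → ¬wait1]: {n0, n1, n2, n3}.
States satisfying AG (E[crit2 → ¬wait1 U crit2 → ¬wait1]): {n0}.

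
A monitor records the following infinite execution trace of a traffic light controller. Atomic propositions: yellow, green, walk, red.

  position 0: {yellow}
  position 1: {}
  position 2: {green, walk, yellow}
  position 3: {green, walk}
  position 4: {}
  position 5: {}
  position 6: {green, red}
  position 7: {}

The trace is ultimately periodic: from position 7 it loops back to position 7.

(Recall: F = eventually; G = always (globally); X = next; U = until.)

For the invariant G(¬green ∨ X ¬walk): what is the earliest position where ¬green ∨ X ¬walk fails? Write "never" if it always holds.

Check ¬green ∨ X ¬walk at each position in order: 0 ✓, 1 ✓.
At position 2 the labels are {green, walk, yellow} and the next position 3 has {green, walk}, so ¬green ∨ X ¬walk is false there. This is the first violation.

2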